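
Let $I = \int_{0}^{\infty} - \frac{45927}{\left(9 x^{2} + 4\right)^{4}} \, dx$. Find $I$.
$- \frac{76545 \pi}{4096}$

Begin with the known result
$$J(a) = \int_{0}^{\infty} - \frac{7}{a^{2} + x^{2}} \, dx = - \frac{7 \pi}{2 a}.$$

Differentiating under the integral sign with respect to $a$,
$$\frac{dJ}{da} = \int_{0}^{\infty} \frac{14 a}{\left(a^{2} + x^{2}\right)^{2}} \, dx = \frac{7 \pi}{2 a^{2}},$$
so $\int_{0}^{\infty} - \frac{7}{\left(a^{2} + x^{2}\right)^{2}} \, dx = - \frac{7 \pi}{4 a^{3}}$.

Repeating — each differentiation of $1/(x^2+a^2)^j$ produces $-2ja/(x^2+a^2)^{j+1}$ — and dividing through by $-2ja$ at each step yields, after $3$ differentiations in total,
$$\int_{0}^{\infty} - \frac{7}{\left(a^{2} + x^{2}\right)^{4}} \, dx = - \frac{35 \pi}{32 a^{7}}.$$

Setting $a = \frac{2}{3}$:
$$I = - \frac{76545 \pi}{4096}.$$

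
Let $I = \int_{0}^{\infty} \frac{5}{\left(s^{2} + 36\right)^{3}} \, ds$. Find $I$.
$\frac{5 \pi}{41472}$

Start from the standard arctangent integral
$$J(a) = \int_{0}^{\infty} \frac{5}{a^{2} + s^{2}} \, ds = \frac{5 \pi}{2 a}.$$

Differentiating under the integral sign with respect to $a$,
$$\frac{dJ}{da} = \int_{0}^{\infty} - \frac{10 a}{\left(a^{2} + s^{2}\right)^{2}} \, ds = - \frac{5 \pi}{2 a^{2}},$$
so $\int_{0}^{\infty} \frac{5}{\left(a^{2} + s^{2}\right)^{2}} \, ds = \frac{5 \pi}{4 a^{3}}$.

Repeating — each differentiation of $1/(s^2+a^2)^j$ produces $-2ja/(s^2+a^2)^{j+1}$ — and dividing through by $-2ja$ at each step yields, after $2$ differentiations in total,
$$\int_{0}^{\infty} \frac{5}{\left(a^{2} + s^{2}\right)^{3}} \, ds = \frac{15 \pi}{16 a^{5}}.$$

Setting $a = 6$:
$$I = \frac{5 \pi}{41472}.$$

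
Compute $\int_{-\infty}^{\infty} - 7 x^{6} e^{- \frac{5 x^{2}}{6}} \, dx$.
$- \frac{567 \sqrt{30} \sqrt{\pi}}{125}$

Start from the elementary integral
$$J(a) = \int_{-\infty}^{\infty} - 7 e^{- a x^{2}} \, dx = - \frac{7 \sqrt{\pi}}{\sqrt{a}}.$$

Differentiating under the integral sign brings down a factor of $(-x^2)$:
$$\frac{dJ}{da} = \int_{-\infty}^{\infty} 7 x^{2} e^{- a x^{2}} \, dx = \frac{7 \sqrt{\pi}}{2 a^{\frac{3}{2}}}.$$

Repeating $3$ times in total — each differentiation brings down another $(-x^2)$ — gives
$$\frac{d^{3}J}{da^{3}} = \int_{-\infty}^{\infty} 7 x^{6} e^{- a x^{2}} \, dx = \frac{105 \sqrt{\pi}}{8 a^{\frac{7}{2}}},$$
and the integrand here is $(-1)^{3}$ times the target integrand, so $I = (-1)^{3}\,\frac{d^{3}J}{da^{3}} = - \frac{105 \sqrt{\pi}}{8 a^{\frac{7}{2}}}$.

Setting $a = \frac{5}{6}$:
$$I = - \frac{567 \sqrt{30} \sqrt{\pi}}{125}.$$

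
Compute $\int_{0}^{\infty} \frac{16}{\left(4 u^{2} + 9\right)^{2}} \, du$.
$\frac{2 \pi}{27}$

Recall the elementary integral
$$J(a) = \int_{0}^{\infty} \frac{1}{a^{2} + u^{2}} \, du = \frac{\pi}{2 a}.$$

Differentiating under the integral sign with respect to $a$,
$$\frac{dJ}{da} = \int_{0}^{\infty} - \frac{2 a}{\left(a^{2} + u^{2}\right)^{2}} \, du = - \frac{\pi}{2 a^{2}},$$
so $\int_{0}^{\infty} \frac{1}{\left(a^{2} + u^{2}\right)^{2}} \, du = \frac{\pi}{4 a^{3}}$.

Setting $a = \frac{3}{2}$:
$$I = \frac{2 \pi}{27}.$$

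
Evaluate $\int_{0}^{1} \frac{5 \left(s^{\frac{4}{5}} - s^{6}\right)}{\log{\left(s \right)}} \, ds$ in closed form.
$- \log{\left(\frac{52521875}{59049} \right)}$

Introduce a parameter $a$ in the exponent: let $I(a) = \int_{0}^{1} \frac{5 \left(s^{\frac{4}{5}} - s^{a}\right)}{\log{\left(s \right)}} \, ds$.

Since $\dfrac{\partial}{\partial a}\,s^{a} = s^{a} \ln s$, the $\ln s$ in the denominator cancels and
$$\frac{dI}{da} = \int_{0}^{1} -5 s^{a} \, ds = -5 \left[\frac{s^{a+1}}{a+1}\right]_0^1 = - \frac{5}{a + 1}.$$

Integrating with respect to $a$ gives $I(a) = - \log{\left(\frac{3125 \left(a + 1\right)^{5}}{59049} \right)} + C$.

At $a = \frac{4}{5}$ the integrand is identically $0$, so $I(\frac{4}{5}) = 0$. The closed form gives $0$, hence $C = 0$.

Setting $a = 6$:
$$I = - \log{\left(\frac{52521875}{59049} \right)}.$$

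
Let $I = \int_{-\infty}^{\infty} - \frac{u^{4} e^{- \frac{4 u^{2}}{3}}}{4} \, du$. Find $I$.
$- \frac{27 \sqrt{3} \sqrt{\pi}}{512}$

Consider the simpler parametrised integral
$$J(a) = \int_{-\infty}^{\infty} - \frac{e^{- a u^{2}}}{4} \, du = - \frac{\sqrt{\pi}}{4 \sqrt{a}}.$$

Differentiating under the integral sign brings down a factor of $(-u^2)$:
$$\frac{dJ}{da} = \int_{-\infty}^{\infty} \frac{u^{2} e^{- a u^{2}}}{4} \, du = \frac{\sqrt{\pi}}{8 a^{\frac{3}{2}}}.$$

Repeating twice in total — each differentiation brings down another $(-u^2)$ — gives
$$\frac{d^{2}J}{da^{2}} = \int_{-\infty}^{\infty} - \frac{u^{4} e^{- a u^{2}}}{4} \, du = - \frac{3 \sqrt{\pi}}{16 a^{\frac{5}{2}}},$$
and the integrand here is exactly the target integrand, so $I = - \frac{3 \sqrt{\pi}}{16 a^{\frac{5}{2}}}$.

Setting $a = \frac{4}{3}$:
$$I = - \frac{27 \sqrt{3} \sqrt{\pi}}{512}.$$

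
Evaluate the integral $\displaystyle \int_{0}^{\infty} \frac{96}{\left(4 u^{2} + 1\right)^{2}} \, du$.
$12 \pi$

Recall the elementary integral
$$J(a) = \int_{0}^{\infty} \frac{6}{a^{2} + u^{2}} \, du = \frac{3 \pi}{a}.$$

Differentiating under the integral sign with respect to $a$,
$$\frac{dJ}{da} = \int_{0}^{\infty} - \frac{12 a}{\left(a^{2} + u^{2}\right)^{2}} \, du = - \frac{3 \pi}{a^{2}},$$
so $\int_{0}^{\infty} \frac{6}{\left(a^{2} + u^{2}\right)^{2}} \, du = \frac{3 \pi}{2 a^{3}}$.

Setting $a = \frac{1}{2}$:
$$I = 12 \pi.$$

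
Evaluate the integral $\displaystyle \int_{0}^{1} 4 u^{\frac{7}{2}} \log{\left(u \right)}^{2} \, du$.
$\frac{64}{729}$

Start from the elementary integral
$$J(a) = \int_{0}^{1} 4 u^{a} \, du = \frac{4}{a + 1}.$$

Differentiating under the integral sign brings down a factor of $\ln u$:
$$\frac{dJ}{da} = \int_{0}^{1} 4 u^{a} \log{\left(u \right)} \, du = - \frac{4}{\left(a + 1\right)^{2}}.$$

Repeating twice in total — each differentiation brings down another $\ln u$ — gives
$$\frac{d^{2}J}{da^{2}} = \int_{0}^{1} 4 u^{a} \log{\left(u \right)}^{2} \, du = \frac{8}{\left(a + 1\right)^{3}},$$
and the integrand here is exactly the target integrand, so $I = \frac{8}{\left(a + 1\right)^{3}}$.

Setting $a = \frac{7}{2}$:
$$I = \frac{64}{729}.$$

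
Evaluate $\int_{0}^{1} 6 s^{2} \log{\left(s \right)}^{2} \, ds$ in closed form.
$\frac{4}{9}$

Start from the elementary integral
$$J(a) = \int_{0}^{1} 6 s^{a} \, ds = \frac{6}{a + 1}.$$

Differentiating under the integral sign brings down a factor of $\ln s$:
$$\frac{dJ}{da} = \int_{0}^{1} 6 s^{a} \log{\left(s \right)} \, ds = - \frac{6}{\left(a + 1\right)^{2}}.$$

Repeating twice in total — each differentiation brings down another $\ln s$ — gives
$$\frac{d^{2}J}{da^{2}} = \int_{0}^{1} 6 s^{a} \log{\left(s \right)}^{2} \, ds = \frac{12}{\left(a + 1\right)^{3}},$$
and the integrand here is exactly the target integrand, so $I = \frac{12}{\left(a + 1\right)^{3}}$.

Setting $a = 2$:
$$I = \frac{4}{9}.$$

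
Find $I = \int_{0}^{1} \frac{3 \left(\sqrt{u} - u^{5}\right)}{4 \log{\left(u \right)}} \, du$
$\log{\left(\frac{\sqrt{2}}{4} \right)}$

Replace the exponent $5$ by a parameter $a$: let $I(a) = \int_{0}^{1} \frac{3 \left(\sqrt{u} - u^{a}\right)}{4 \log{\left(u \right)}} \, du$.

Since $\dfrac{\partial}{\partial a}\,u^{a} = u^{a} \ln u$, the $\ln u$ in the denominator cancels and
$$\frac{dI}{da} = \int_{0}^{1} - \frac{3}{4} u^{a} \, du = - \frac{3}{4} \left[\frac{u^{a+1}}{a+1}\right]_0^1 = - \frac{3}{4 a + 4}.$$

Integrating with respect to $a$ gives $I(a) = - \frac{3 \log{\left(a + 1 \right)}}{4} - \frac{3 \log{\left(2 \right)}}{4} + \frac{3 \log{\left(3 \right)}}{4} + C$.

At $a = \frac{1}{2}$ the integrand is identically $0$, so $I(\frac{1}{2}) = 0$. The closed form gives $0$, hence $C = 0$.

Setting $a = 5$:
$$I = \log{\left(\frac{\sqrt{2}}{4} \right)}.$$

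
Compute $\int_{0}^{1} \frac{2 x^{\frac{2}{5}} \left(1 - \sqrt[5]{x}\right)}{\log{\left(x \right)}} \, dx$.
$- \log{\left(\frac{64}{49} \right)}$

Replace the exponent $\frac{3}{5}$ by a parameter $a$: let $I(a) = \int_{0}^{1} \frac{2 \left(x^{\frac{2}{5}} - x^{a}\right)}{\log{\left(x \right)}} \, dx$.

Since $\dfrac{\partial}{\partial a}\,x^{a} = x^{a} \ln x$, the $\ln x$ in the denominator cancels and
$$\frac{dI}{da} = \int_{0}^{1} -2 x^{a} \, dx = -2 \left[\frac{x^{a+1}}{a+1}\right]_0^1 = - \frac{2}{a + 1}.$$

Integrating with respect to $a$ gives $I(a) = - \log{\left(\frac{25 \left(a + 1\right)^{2}}{49} \right)} + C$.

At $a = \frac{2}{5}$ the integrand is identically $0$, so $I(\frac{2}{5}) = 0$. The closed form gives $0$, hence $C = 0$.

Setting $a = \frac{3}{5}$:
$$I = - \log{\left(\frac{64}{49} \right)}.$$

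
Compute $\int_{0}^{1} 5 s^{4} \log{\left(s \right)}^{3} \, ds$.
$- \frac{6}{125}$

Consider the simpler parametrised integral
$$J(a) = \int_{0}^{1} 5 s^{a} \, ds = \frac{5}{a + 1}.$$

Differentiating under the integral sign brings down a factor of $\ln s$:
$$\frac{dJ}{da} = \int_{0}^{1} 5 s^{a} \log{\left(s \right)} \, ds = - \frac{5}{\left(a + 1\right)^{2}}.$$

Repeating $3$ times in total — each differentiation brings down another $\ln s$ — gives
$$\frac{d^{3}J}{da^{3}} = \int_{0}^{1} 5 s^{a} \log{\left(s \right)}^{3} \, ds = - \frac{30}{\left(a + 1\right)^{4}},$$
and the integrand here is exactly the target integrand, so $I = - \frac{30}{\left(a + 1\right)^{4}}$.

Setting $a = 4$:
$$I = - \frac{6}{125}.$$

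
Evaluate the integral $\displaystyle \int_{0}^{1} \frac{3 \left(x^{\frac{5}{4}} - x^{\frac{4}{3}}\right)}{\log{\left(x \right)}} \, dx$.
$\log{\left(\frac{19683}{21952} \right)}$

Replace the exponent $\frac{5}{4}$ by a parameter $a$: let $I(a) = \int_{0}^{1} \frac{3 \left(- x^{\frac{4}{3}} + x^{a}\right)}{\log{\left(x \right)}} \, dx$.

Since $\dfrac{\partial}{\partial a}\,x^{a} = x^{a} \ln x$, the $\ln x$ in the denominator cancels and
$$\frac{dI}{da} = \int_{0}^{1} 3 x^{a} \, dx = 3 \left[\frac{x^{a+1}}{a+1}\right]_0^1 = \frac{3}{a + 1}.$$

Integrating with respect to $a$ gives $I(a) = \log{\left(\frac{27 \left(a + 1\right)^{3}}{343} \right)} + C$.

At $a = \frac{4}{3}$ the integrand is identically $0$, so $I(\frac{4}{3}) = 0$. The closed form gives $0$, hence $C = 0$.

Setting $a = \frac{5}{4}$:
$$I = \log{\left(\frac{19683}{21952} \right)}.$$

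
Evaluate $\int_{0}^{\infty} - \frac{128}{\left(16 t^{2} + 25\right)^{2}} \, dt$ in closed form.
$- \frac{8 \pi}{125}$

Recall the elementary integral
$$J(a) = \int_{0}^{\infty} - \frac{1}{2 \left(a^{2} + t^{2}\right)} \, dt = - \frac{\pi}{4 a}.$$

Differentiating under the integral sign with respect to $a$,
$$\frac{dJ}{da} = \int_{0}^{\infty} \frac{a}{\left(a^{2} + t^{2}\right)^{2}} \, dt = \frac{\pi}{4 a^{2}},$$
so $\int_{0}^{\infty} - \frac{1}{2 \left(a^{2} + t^{2}\right)^{2}} \, dt = - \frac{\pi}{8 a^{3}}$.

Setting $a = \frac{5}{4}$:
$$I = - \frac{8 \pi}{125}.$$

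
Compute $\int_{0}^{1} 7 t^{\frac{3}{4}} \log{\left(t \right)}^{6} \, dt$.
$\frac{11796480}{117649}$

Begin with the known integral
$$J(a) = \int_{0}^{1} 7 t^{a} \, dt = \frac{7}{a + 1}.$$

Differentiating under the integral sign brings down a factor of $\ln t$:
$$\frac{dJ}{da} = \int_{0}^{1} 7 t^{a} \log{\left(t \right)} \, dt = - \frac{7}{\left(a + 1\right)^{2}}.$$

Repeating $6$ times in total — each differentiation brings down another $\ln t$ — gives
$$\frac{d^{6}J}{da^{6}} = \int_{0}^{1} 7 t^{a} \log{\left(t \right)}^{6} \, dt = \frac{5040}{\left(a + 1\right)^{7}},$$
and the integrand here is exactly the target integrand, so $I = \frac{5040}{\left(a + 1\right)^{7}}$.

Setting $a = \frac{3}{4}$:
$$I = \frac{11796480}{117649}.$$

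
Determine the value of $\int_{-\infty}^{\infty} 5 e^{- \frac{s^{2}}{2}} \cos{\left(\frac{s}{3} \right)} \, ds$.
$\frac{5 \sqrt{2} \sqrt{\pi}}{e^{\frac{1}{18}}}$

Let $b$ denote the cosine frequency and define $I(b) = \int_{-\infty}^{\infty} 5 e^{- \frac{s^{2}}{2}} \cos{\left(b s \right)} \, ds$.

Differentiating under the integral sign,
$$I'(b) = \int_{-\infty}^{\infty} - 5 s e^{- \frac{s^{2}}{2}} \sin{\left(b s \right)} \, ds.$$

Integrate $\int_{-\infty}^{\infty} s \sin(b s)\, e^{- \frac{s^{2}}{2}}\, ds$ by parts with $u = \sin(b s)$ and $dv = s\, e^{- \frac{s^{2}}{2}}\, ds$, giving $v = - e^{- \frac{s^{2}}{2}}$. The boundary term vanishes and
$$\int_{-\infty}^{\infty} s \sin(b s)\, e^{- \frac{s^{2}}{2}}\, ds = b \int_{-\infty}^{\infty} \cos(b s)\, e^{- \frac{s^{2}}{2}}\, ds,$$
so $I'(b) = - b\, I(b)$.

This is a separable first-order ODE; solving with the initial condition $I(0) = \int_{-\infty}^{\infty} 5 e^{- \frac{s^{2}}{2}}\,ds = 5 \sqrt{2} \sqrt{\pi}$ gives
$$I(b) = 5 \sqrt{2} \sqrt{\pi} e^{- \frac{b^{2}}{2}}.$$

Setting $b = \frac{1}{3}$:
$$I = \frac{5 \sqrt{2} \sqrt{\pi}}{e^{\frac{1}{18}}}.$$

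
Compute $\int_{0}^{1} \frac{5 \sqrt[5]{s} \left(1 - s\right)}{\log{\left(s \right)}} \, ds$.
$\log{\left(\frac{7776}{161051} \right)}$

Introduce a parameter $a$ in the exponent: let $I(a) = \int_{0}^{1} \frac{5 \left(- s^{\frac{6}{5}} + s^{a}\right)}{\log{\left(s \right)}} \, ds$.

Since $\dfrac{\partial}{\partial a}\,s^{a} = s^{a} \ln s$, the $\ln s$ in the denominator cancels and
$$\frac{dI}{da} = \int_{0}^{1} 5 s^{a} \, ds = 5 \left[\frac{s^{a+1}}{a+1}\right]_0^1 = \frac{5}{a + 1}.$$

Integrating with respect to $a$ gives $I(a) = \log{\left(\frac{3125 \left(a + 1\right)^{5}}{161051} \right)} + C$.

At $a = \frac{6}{5}$ the integrand is identically $0$, so $I(\frac{6}{5}) = 0$. The closed form gives $0$, hence $C = 0$.

Setting $a = \frac{1}{5}$:
$$I = \log{\left(\frac{7776}{161051} \right)}.$$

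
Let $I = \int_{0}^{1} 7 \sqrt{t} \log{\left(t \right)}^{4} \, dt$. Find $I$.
$\frac{1792}{81}$

Consider the simpler parametrised integral
$$J(a) = \int_{0}^{1} 7 t^{a} \, dt = \frac{7}{a + 1}.$$

Differentiating under the integral sign brings down a factor of $\ln t$:
$$\frac{dJ}{da} = \int_{0}^{1} 7 t^{a} \log{\left(t \right)} \, dt = - \frac{7}{\left(a + 1\right)^{2}}.$$

Repeating $4$ times in total — each differentiation brings down another $\ln t$ — gives
$$\frac{d^{4}J}{da^{4}} = \int_{0}^{1} 7 t^{a} \log{\left(t \right)}^{4} \, dt = \frac{168}{\left(a + 1\right)^{5}},$$
and the integrand here is exactly the target integrand, so $I = \frac{168}{\left(a + 1\right)^{5}}$.

Setting $a = \frac{1}{2}$:
$$I = \frac{1792}{81}.$$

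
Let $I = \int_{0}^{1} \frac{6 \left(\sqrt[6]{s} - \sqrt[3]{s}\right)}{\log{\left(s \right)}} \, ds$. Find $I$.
$- \log{\left(\frac{262144}{117649} \right)}$

Introduce a parameter $a$ in the exponent: let $I(a) = \int_{0}^{1} \frac{6 \left(\sqrt[6]{s} - s^{a}\right)}{\log{\left(s \right)}} \, ds$.

Since $\dfrac{\partial}{\partial a}\,s^{a} = s^{a} \ln s$, the $\ln s$ in the denominator cancels and
$$\frac{dI}{da} = \int_{0}^{1} -6 s^{a} \, ds = -6 \left[\frac{s^{a+1}}{a+1}\right]_0^1 = - \frac{6}{a + 1}.$$

Integrating with respect to $a$ gives $I(a) = - \log{\left(\frac{46656 \left(a + 1\right)^{6}}{117649} \right)} + C$.

At $a = \frac{1}{6}$ the integrand is identically $0$, so $I(\frac{1}{6}) = 0$. The closed form gives $0$, hence $C = 0$.

Setting $a = \frac{1}{3}$:
$$I = - \log{\left(\frac{262144}{117649} \right)}.$$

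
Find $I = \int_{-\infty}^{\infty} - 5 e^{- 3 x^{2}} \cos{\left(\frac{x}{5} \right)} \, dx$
$- \frac{5 \sqrt{3} \sqrt{\pi}}{3 e^{\frac{1}{300}}}$

Treat the cosine frequency as a parameter and define $I(b) = \int_{-\infty}^{\infty} - 5 e^{- 3 x^{2}} \cos{\left(b x \right)} \, dx$.

Differentiating under the integral sign,
$$I'(b) = \int_{-\infty}^{\infty} 5 x e^{- 3 x^{2}} \sin{\left(b x \right)} \, dx.$$

Integrate $\int_{-\infty}^{\infty} x \sin(b x)\, e^{- 3 x^{2}}\, dx$ by parts with $u = \sin(b x)$ and $dv = x\, e^{- 3 x^{2}}\, dx$, giving $v = - \frac{e^{- 3 x^{2}}}{6}$. The boundary term vanishes and
$$\int_{-\infty}^{\infty} x \sin(b x)\, e^{- 3 x^{2}}\, dx = \frac{b}{6} \int_{-\infty}^{\infty} \cos(b x)\, e^{- 3 x^{2}}\, dx,$$
so $I'(b) = - \frac{b}{6}\, I(b)$.

This is a separable first-order ODE; solving with the initial condition $I(0) = \int_{-\infty}^{\infty} - 5 e^{- 3 x^{2}}\,dx = - \frac{5 \sqrt{3} \sqrt{\pi}}{3}$ gives
$$I(b) = - \frac{5 \sqrt{3} \sqrt{\pi} e^{- \frac{b^{2}}{12}}}{3}.$$

Setting $b = \frac{1}{5}$:
$$I = - \frac{5 \sqrt{3} \sqrt{\pi}}{3 e^{\frac{1}{300}}}.$$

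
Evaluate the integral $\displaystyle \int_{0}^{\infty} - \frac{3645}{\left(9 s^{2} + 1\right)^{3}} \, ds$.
$- \frac{3645 \pi}{16}$

Begin with the known result
$$J(a) = \int_{0}^{\infty} - \frac{5}{a^{2} + s^{2}} \, ds = - \frac{5 \pi}{2 a}.$$

Differentiating under the integral sign with respect to $a$,
$$\frac{dJ}{da} = \int_{0}^{\infty} \frac{10 a}{\left(a^{2} + s^{2}\right)^{2}} \, ds = \frac{5 \pi}{2 a^{2}},$$
so $\int_{0}^{\infty} - \frac{5}{\left(a^{2} + s^{2}\right)^{2}} \, ds = - \frac{5 \pi}{4 a^{3}}$.

Repeating — each differentiation of $1/(s^2+a^2)^j$ produces $-2ja/(s^2+a^2)^{j+1}$ — and dividing through by $-2ja$ at each step yields, after $2$ differentiations in total,
$$\int_{0}^{\infty} - \frac{5}{\left(a^{2} + s^{2}\right)^{3}} \, ds = - \frac{15 \pi}{16 a^{5}}.$$

Setting $a = \frac{1}{3}$:
$$I = - \frac{3645 \pi}{16}.$$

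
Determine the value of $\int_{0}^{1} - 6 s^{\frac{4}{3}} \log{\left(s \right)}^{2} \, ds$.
$- \frac{324}{343}$

Begin with the known integral
$$J(a) = \int_{0}^{1} - 6 s^{a} \, ds = - \frac{6}{a + 1}.$$

Differentiating under the integral sign brings down a factor of $\ln s$:
$$\frac{dJ}{da} = \int_{0}^{1} - 6 s^{a} \log{\left(s \right)} \, ds = \frac{6}{\left(a + 1\right)^{2}}.$$

Repeating twice in total — each differentiation brings down another $\ln s$ — gives
$$\frac{d^{2}J}{da^{2}} = \int_{0}^{1} - 6 s^{a} \log{\left(s \right)}^{2} \, ds = - \frac{12}{\left(a + 1\right)^{3}},$$
and the integrand here is exactly the target integrand, so $I = - \frac{12}{\left(a + 1\right)^{3}}$.

Setting $a = \frac{4}{3}$:
$$I = - \frac{324}{343}.$$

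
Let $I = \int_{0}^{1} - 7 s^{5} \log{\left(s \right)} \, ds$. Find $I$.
$\frac{7}{36}$

Begin with the known integral
$$J(a) = \int_{0}^{1} - 7 s^{a} \, ds = - \frac{7}{a + 1}.$$

Differentiating under the integral sign brings down a factor of $\ln s$:
$$\frac{dJ}{da} = \int_{0}^{1} - 7 s^{a} \log{\left(s \right)} \, ds = \frac{7}{\left(a + 1\right)^{2}}.$$

The integral on the left is $I$, so $I = \frac{7}{\left(a + 1\right)^{2}}$.

Setting $a = 5$:
$$I = \frac{7}{36}.$$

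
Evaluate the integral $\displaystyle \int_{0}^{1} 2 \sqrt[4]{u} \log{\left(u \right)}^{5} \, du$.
$- \frac{196608}{3125}$

Start from the elementary integral
$$J(a) = \int_{0}^{1} 2 u^{a} \, du = \frac{2}{a + 1}.$$

Differentiating under the integral sign brings down a factor of $\ln u$:
$$\frac{dJ}{da} = \int_{0}^{1} 2 u^{a} \log{\left(u \right)} \, du = - \frac{2}{\left(a + 1\right)^{2}}.$$

Repeating $5$ times in total — each differentiation brings down another $\ln u$ — gives
$$\frac{d^{5}J}{da^{5}} = \int_{0}^{1} 2 u^{a} \log{\left(u \right)}^{5} \, du = - \frac{240}{\left(a + 1\right)^{6}},$$
and the integrand here is exactly the target integrand, so $I = - \frac{240}{\left(a + 1\right)^{6}}$.

Setting $a = \frac{1}{4}$:
$$I = - \frac{196608}{3125}.$$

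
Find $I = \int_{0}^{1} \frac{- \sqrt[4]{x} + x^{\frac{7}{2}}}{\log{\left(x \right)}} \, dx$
$\log{\left(\frac{18}{5} \right)}$

Consider the one-parameter family: let $I(a) = \int_{0}^{1} \frac{- \sqrt[4]{x} + x^{a}}{\log{\left(x \right)}} \, dx$.

Since $\dfrac{\partial}{\partial a}\,x^{a} = x^{a} \ln x$, the $\ln x$ in the denominator cancels and
$$\frac{dI}{da} = \int_{0}^{1} x^{a} \, dx = \left[\frac{x^{a+1}}{a+1}\right]_0^1 = \frac{1}{a + 1}.$$

Integrating with respect to $a$ gives $I(a) = \log{\left(\frac{4 a}{5} + \frac{4}{5} \right)} + C$.

At $a = \frac{1}{4}$ the integrand is identically $0$, so $I(\frac{1}{4}) = 0$. The closed form gives $0$, hence $C = 0$.

Setting $a = \frac{7}{2}$:
$$I = \log{\left(\frac{18}{5} \right)}.$$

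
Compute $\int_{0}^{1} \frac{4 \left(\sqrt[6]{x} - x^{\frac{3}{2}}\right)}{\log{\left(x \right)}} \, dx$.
$- \log{\left(\frac{50625}{2401} \right)}$

Replace the exponent $\frac{3}{2}$ by a parameter $a$: let $I(a) = \int_{0}^{1} \frac{4 \left(\sqrt[6]{x} - x^{a}\right)}{\log{\left(x \right)}} \, dx$.

Since $\dfrac{\partial}{\partial a}\,x^{a} = x^{a} \ln x$, the $\ln x$ in the denominator cancels and
$$\frac{dI}{da} = \int_{0}^{1} -4 x^{a} \, dx = -4 \left[\frac{x^{a+1}}{a+1}\right]_0^1 = - \frac{4}{a + 1}.$$

Integrating with respect to $a$ gives $I(a) = - \log{\left(\frac{1296 \left(a + 1\right)^{4}}{2401} \right)} + C$.

At $a = \frac{1}{6}$ the integrand is identically $0$, so $I(\frac{1}{6}) = 0$. The closed form gives $0$, hence $C = 0$.

Setting $a = \frac{3}{2}$:
$$I = - \log{\left(\frac{50625}{2401} \right)}.$$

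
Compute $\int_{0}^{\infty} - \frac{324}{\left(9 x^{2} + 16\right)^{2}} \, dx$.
$- \frac{27 \pi}{64}$

Start from the standard arctangent integral
$$J(a) = \int_{0}^{\infty} - \frac{4}{a^{2} + x^{2}} \, dx = - \frac{2 \pi}{a}.$$

Differentiating under the integral sign with respect to $a$,
$$\frac{dJ}{da} = \int_{0}^{\infty} \frac{8 a}{\left(a^{2} + x^{2}\right)^{2}} \, dx = \frac{2 \pi}{a^{2}},$$
so $\int_{0}^{\infty} - \frac{4}{\left(a^{2} + x^{2}\right)^{2}} \, dx = - \frac{\pi}{a^{3}}$.

Setting $a = \frac{4}{3}$:
$$I = - \frac{27 \pi}{64}.$$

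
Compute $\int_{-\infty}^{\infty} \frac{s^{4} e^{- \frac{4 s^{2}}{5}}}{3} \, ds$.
$\frac{25 \sqrt{5} \sqrt{\pi}}{128}$

Consider the simpler parametrised integral
$$J(a) = \int_{-\infty}^{\infty} \frac{e^{- a s^{2}}}{3} \, ds = \frac{\sqrt{\pi}}{3 \sqrt{a}}.$$

Differentiating under the integral sign brings down a factor of $(-s^2)$:
$$\frac{dJ}{da} = \int_{-\infty}^{\infty} - \frac{s^{2} e^{- a s^{2}}}{3} \, ds = - \frac{\sqrt{\pi}}{6 a^{\frac{3}{2}}}.$$

Repeating twice in total — each differentiation brings down another $(-s^2)$ — gives
$$\frac{d^{2}J}{da^{2}} = \int_{-\infty}^{\infty} \frac{s^{4} e^{- a s^{2}}}{3} \, ds = \frac{\sqrt{\pi}}{4 a^{\frac{5}{2}}},$$
and the integrand here is exactly the target integrand, so $I = \frac{\sqrt{\pi}}{4 a^{\frac{5}{2}}}$.

Setting $a = \frac{4}{5}$:
$$I = \frac{25 \sqrt{5} \sqrt{\pi}}{128}.$$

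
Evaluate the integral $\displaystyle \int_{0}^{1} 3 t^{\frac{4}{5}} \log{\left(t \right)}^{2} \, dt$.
$\frac{250}{243}$

Start from the elementary integral
$$J(a) = \int_{0}^{1} 3 t^{a} \, dt = \frac{3}{a + 1}.$$

Differentiating under the integral sign brings down a factor of $\ln t$:
$$\frac{dJ}{da} = \int_{0}^{1} 3 t^{a} \log{\left(t \right)} \, dt = - \frac{3}{\left(a + 1\right)^{2}}.$$

Repeating twice in total — each differentiation brings down another $\ln t$ — gives
$$\frac{d^{2}J}{da^{2}} = \int_{0}^{1} 3 t^{a} \log{\left(t \right)}^{2} \, dt = \frac{6}{\left(a + 1\right)^{3}},$$
and the integrand here is exactly the target integrand, so $I = \frac{6}{\left(a + 1\right)^{3}}$.

Setting $a = \frac{4}{5}$:
$$I = \frac{250}{243}.$$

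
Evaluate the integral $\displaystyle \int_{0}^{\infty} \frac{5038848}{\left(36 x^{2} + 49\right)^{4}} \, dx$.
$\frac{131220 \pi}{823543}$

Recall the elementary integral
$$J(a) = \int_{0}^{\infty} \frac{3}{a^{2} + x^{2}} \, dx = \frac{3 \pi}{2 a}.$$

Differentiating under the integral sign with respect to $a$,
$$\frac{dJ}{da} = \int_{0}^{\infty} - \frac{6 a}{\left(a^{2} + x^{2}\right)^{2}} \, dx = - \frac{3 \pi}{2 a^{2}},$$
so $\int_{0}^{\infty} \frac{3}{\left(a^{2} + x^{2}\right)^{2}} \, dx = \frac{3 \pi}{4 a^{3}}$.

Repeating — each differentiation of $1/(x^2+a^2)^j$ produces $-2ja/(x^2+a^2)^{j+1}$ — and dividing through by $-2ja$ at each step yields, after $3$ differentiations in total,
$$\int_{0}^{\infty} \frac{3}{\left(a^{2} + x^{2}\right)^{4}} \, dx = \frac{15 \pi}{32 a^{7}}.$$

Setting $a = \frac{7}{6}$:
$$I = \frac{131220 \pi}{823543}.$$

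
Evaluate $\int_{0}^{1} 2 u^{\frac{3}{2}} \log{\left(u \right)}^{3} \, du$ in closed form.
$- \frac{192}{625}$

Consider the simpler parametrised integral
$$J(a) = \int_{0}^{1} 2 u^{a} \, du = \frac{2}{a + 1}.$$

Differentiating under the integral sign brings down a factor of $\ln u$:
$$\frac{dJ}{da} = \int_{0}^{1} 2 u^{a} \log{\left(u \right)} \, du = - \frac{2}{\left(a + 1\right)^{2}}.$$

Repeating $3$ times in total — each differentiation brings down another $\ln u$ — gives
$$\frac{d^{3}J}{da^{3}} = \int_{0}^{1} 2 u^{a} \log{\left(u \right)}^{3} \, du = - \frac{12}{\left(a + 1\right)^{4}},$$
and the integrand here is exactly the target integrand, so $I = - \frac{12}{\left(a + 1\right)^{4}}$.

Setting $a = \frac{3}{2}$:
$$I = - \frac{192}{625}.$$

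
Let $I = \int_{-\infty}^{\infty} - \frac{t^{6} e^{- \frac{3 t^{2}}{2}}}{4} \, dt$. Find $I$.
$- \frac{5 \sqrt{6} \sqrt{\pi}}{108}$

Begin with the known integral
$$J(a) = \int_{-\infty}^{\infty} - \frac{e^{- a t^{2}}}{4} \, dt = - \frac{\sqrt{\pi}}{4 \sqrt{a}}.$$

Differentiating under the integral sign brings down a factor of $(-t^2)$:
$$\frac{dJ}{da} = \int_{-\infty}^{\infty} \frac{t^{2} e^{- a t^{2}}}{4} \, dt = \frac{\sqrt{\pi}}{8 a^{\frac{3}{2}}}.$$

Repeating $3$ times in total — each differentiation brings down another $(-t^2)$ — gives
$$\frac{d^{3}J}{da^{3}} = \int_{-\infty}^{\infty} \frac{t^{6} e^{- a t^{2}}}{4} \, dt = \frac{15 \sqrt{\pi}}{32 a^{\frac{7}{2}}},$$
and the integrand here is $(-1)^{3}$ times the target integrand, so $I = (-1)^{3}\,\frac{d^{3}J}{da^{3}} = - \frac{15 \sqrt{\pi}}{32 a^{\frac{7}{2}}}$.

Setting $a = \frac{3}{2}$:
$$I = - \frac{5 \sqrt{6} \sqrt{\pi}}{108}.$$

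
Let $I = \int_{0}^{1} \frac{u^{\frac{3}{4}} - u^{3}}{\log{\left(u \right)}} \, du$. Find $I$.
$- \log{\left(\frac{16}{7} \right)}$

Introduce a parameter $a$ in the exponent: let $I(a) = \int_{0}^{1} \frac{u^{\frac{3}{4}} - u^{a}}{\log{\left(u \right)}} \, du$.

Since $\dfrac{\partial}{\partial a}\,u^{a} = u^{a} \ln u$, the $\ln u$ in the denominator cancels and
$$\frac{dI}{da} = \int_{0}^{1} -1 u^{a} \, du = -1 \left[\frac{u^{a+1}}{a+1}\right]_0^1 = - \frac{1}{a + 1}.$$

Integrating with respect to $a$ gives $I(a) = - \log{\left(\frac{4 a}{7} + \frac{4}{7} \right)} + C$.

At $a = \frac{3}{4}$ the integrand is identically $0$, so $I(\frac{3}{4}) = 0$. The closed form gives $0$, hence $C = 0$.

Setting $a = 3$:
$$I = - \log{\left(\frac{16}{7} \right)}.$$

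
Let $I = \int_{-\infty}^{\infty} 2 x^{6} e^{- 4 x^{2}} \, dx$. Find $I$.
$\frac{15 \sqrt{\pi}}{512}$

Begin with the known integral
$$J(a) = \int_{-\infty}^{\infty} 2 e^{- a x^{2}} \, dx = \frac{2 \sqrt{\pi}}{\sqrt{a}}.$$

Differentiating under the integral sign brings down a factor of $(-x^2)$:
$$\frac{dJ}{da} = \int_{-\infty}^{\infty} - 2 x^{2} e^{- a x^{2}} \, dx = - \frac{\sqrt{\pi}}{a^{\frac{3}{2}}}.$$

Repeating $3$ times in total — each differentiation brings down another $(-x^2)$ — gives
$$\frac{d^{3}J}{da^{3}} = \int_{-\infty}^{\infty} - 2 x^{6} e^{- a x^{2}} \, dx = - \frac{15 \sqrt{\pi}}{4 a^{\frac{7}{2}}},$$
and the integrand here is $(-1)^{3}$ times the target integrand, so $I = (-1)^{3}\,\frac{d^{3}J}{da^{3}} = \frac{15 \sqrt{\pi}}{4 a^{\frac{7}{2}}}$.

Setting $a = 4$:
$$I = \frac{15 \sqrt{\pi}}{512}.$$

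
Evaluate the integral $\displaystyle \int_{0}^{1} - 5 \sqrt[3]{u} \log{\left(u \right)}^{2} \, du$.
$- \frac{135}{32}$

Begin with the known integral
$$J(a) = \int_{0}^{1} - 5 u^{a} \, du = - \frac{5}{a + 1}.$$

Differentiating under the integral sign brings down a factor of $\ln u$:
$$\frac{dJ}{da} = \int_{0}^{1} - 5 u^{a} \log{\left(u \right)} \, du = \frac{5}{\left(a + 1\right)^{2}}.$$

Repeating twice in total — each differentiation brings down another $\ln u$ — gives
$$\frac{d^{2}J}{da^{2}} = \int_{0}^{1} - 5 u^{a} \log{\left(u \right)}^{2} \, du = - \frac{10}{\left(a + 1\right)^{3}},$$
and the integrand here is exactly the target integrand, so $I = - \frac{10}{\left(a + 1\right)^{3}}$.

Setting $a = \frac{1}{3}$:
$$I = - \frac{135}{32}.$$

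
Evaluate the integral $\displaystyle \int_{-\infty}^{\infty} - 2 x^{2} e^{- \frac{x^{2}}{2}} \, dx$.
$- 2 \sqrt{2} \sqrt{\pi}$

Begin with the known integral
$$J(a) = \int_{-\infty}^{\infty} - 2 e^{- a x^{2}} \, dx = - \frac{2 \sqrt{\pi}}{\sqrt{a}}.$$

Differentiating under the integral sign brings down a factor of $(-x^2)$:
$$\frac{dJ}{da} = \int_{-\infty}^{\infty} 2 x^{2} e^{- a x^{2}} \, dx = \frac{\sqrt{\pi}}{a^{\frac{3}{2}}}.$$

The integral on the left is $-I$, so $I = - \frac{\sqrt{\pi}}{a^{\frac{3}{2}}}$.

Setting $a = \frac{1}{2}$:
$$I = - 2 \sqrt{2} \sqrt{\pi}.$$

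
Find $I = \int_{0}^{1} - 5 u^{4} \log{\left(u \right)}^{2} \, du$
$- \frac{2}{25}$

Start from the elementary integral
$$J(a) = \int_{0}^{1} - 5 u^{a} \, du = - \frac{5}{a + 1}.$$

Differentiating under the integral sign brings down a factor of $\ln u$:
$$\frac{dJ}{da} = \int_{0}^{1} - 5 u^{a} \log{\left(u \right)} \, du = \frac{5}{\left(a + 1\right)^{2}}.$$

Repeating twice in total — each differentiation brings down another $\ln u$ — gives
$$\frac{d^{2}J}{da^{2}} = \int_{0}^{1} - 5 u^{a} \log{\left(u \right)}^{2} \, du = - \frac{10}{\left(a + 1\right)^{3}},$$
and the integrand here is exactly the target integrand, so $I = - \frac{10}{\left(a + 1\right)^{3}}$.

Setting $a = 4$:
$$I = - \frac{2}{25}.$$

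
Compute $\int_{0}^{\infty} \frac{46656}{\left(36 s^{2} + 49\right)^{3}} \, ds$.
$\frac{1458 \pi}{16807}$

Recall the elementary integral
$$J(a) = \int_{0}^{\infty} \frac{1}{a^{2} + s^{2}} \, ds = \frac{\pi}{2 a}.$$

Differentiating under the integral sign with respect to $a$,
$$\frac{dJ}{da} = \int_{0}^{\infty} - \frac{2 a}{\left(a^{2} + s^{2}\right)^{2}} \, ds = - \frac{\pi}{2 a^{2}},$$
so $\int_{0}^{\infty} \frac{1}{\left(a^{2} + s^{2}\right)^{2}} \, ds = \frac{\pi}{4 a^{3}}$.

Repeating — each differentiation of $1/(s^2+a^2)^j$ produces $-2ja/(s^2+a^2)^{j+1}$ — and dividing through by $-2ja$ at each step yields, after $2$ differentiations in total,
$$\int_{0}^{\infty} \frac{1}{\left(a^{2} + s^{2}\right)^{3}} \, ds = \frac{3 \pi}{16 a^{5}}.$$

Setting $a = \frac{7}{6}$:
$$I = \frac{1458 \pi}{16807}.$$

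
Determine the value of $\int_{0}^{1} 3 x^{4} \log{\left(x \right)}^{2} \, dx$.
$\frac{6}{125}$

Begin with the known integral
$$J(a) = \int_{0}^{1} 3 x^{a} \, dx = \frac{3}{a + 1}.$$

Differentiating under the integral sign brings down a factor of $\ln x$:
$$\frac{dJ}{da} = \int_{0}^{1} 3 x^{a} \log{\left(x \right)} \, dx = - \frac{3}{\left(a + 1\right)^{2}}.$$

Repeating twice in total — each differentiation brings down another $\ln x$ — gives
$$\frac{d^{2}J}{da^{2}} = \int_{0}^{1} 3 x^{a} \log{\left(x \right)}^{2} \, dx = \frac{6}{\left(a + 1\right)^{3}},$$
and the integrand here is exactly the target integrand, so $I = \frac{6}{\left(a + 1\right)^{3}}$.

Setting $a = 4$:
$$I = \frac{6}{125}.$$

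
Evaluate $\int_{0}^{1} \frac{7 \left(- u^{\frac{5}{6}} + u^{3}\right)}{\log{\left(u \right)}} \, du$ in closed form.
$- \log{\left(\frac{19487171}{4586471424} \right)}$

Consider the one-parameter family: let $I(a) = \int_{0}^{1} \frac{7 \left(u^{3} - u^{a}\right)}{\log{\left(u \right)}} \, du$.

Since $\dfrac{\partial}{\partial a}\,u^{a} = u^{a} \ln u$, the $\ln u$ in the denominator cancels and
$$\frac{dI}{da} = \int_{0}^{1} -7 u^{a} \, du = -7 \left[\frac{u^{a+1}}{a+1}\right]_0^1 = - \frac{7}{a + 1}.$$

Integrating with respect to $a$ gives $I(a) = - \log{\left(\frac{\left(a + 1\right)^{7}}{16384} \right)} + C$.

At $a = 3$ the integrand is identically $0$, so $I(3) = 0$. The closed form gives $0$, hence $C = 0$.

Setting $a = \frac{5}{6}$:
$$I = - \log{\left(\frac{19487171}{4586471424} \right)}.$$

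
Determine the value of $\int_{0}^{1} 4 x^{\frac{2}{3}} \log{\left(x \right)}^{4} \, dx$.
$\frac{23328}{3125}$

Start from the elementary integral
$$J(a) = \int_{0}^{1} 4 x^{a} \, dx = \frac{4}{a + 1}.$$

Differentiating under the integral sign brings down a factor of $\ln x$:
$$\frac{dJ}{da} = \int_{0}^{1} 4 x^{a} \log{\left(x \right)} \, dx = - \frac{4}{\left(a + 1\right)^{2}}.$$

Repeating $4$ times in total — each differentiation brings down another $\ln x$ — gives
$$\frac{d^{4}J}{da^{4}} = \int_{0}^{1} 4 x^{a} \log{\left(x \right)}^{4} \, dx = \frac{96}{\left(a + 1\right)^{5}},$$
and the integrand here is exactly the target integrand, so $I = \frac{96}{\left(a + 1\right)^{5}}$.

Setting $a = \frac{2}{3}$:
$$I = \frac{23328}{3125}.$$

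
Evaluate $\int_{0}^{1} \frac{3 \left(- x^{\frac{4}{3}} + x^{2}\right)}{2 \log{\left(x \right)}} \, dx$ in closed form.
$\log{\left(\frac{27 \sqrt{7}}{49} \right)}$

Consider the one-parameter family: let $I(a) = \int_{0}^{1} \frac{3 \left(x^{2} - x^{a}\right)}{2 \log{\left(x \right)}} \, dx$.

Since $\dfrac{\partial}{\partial a}\,x^{a} = x^{a} \ln x$, the $\ln x$ in the denominator cancels and
$$\frac{dI}{da} = \int_{0}^{1} - \frac{3}{2} x^{a} \, dx = - \frac{3}{2} \left[\frac{x^{a+1}}{a+1}\right]_0^1 = - \frac{3}{2 a + 2}.$$

Integrating with respect to $a$ gives $I(a) = - \frac{3 \log{\left(a + 1 \right)}}{2} + \frac{3 \log{\left(3 \right)}}{2} + C$.

At $a = 2$ the integrand is identically $0$, so $I(2) = 0$. The closed form gives $0$, hence $C = 0$.

Setting $a = \frac{4}{3}$:
$$I = \log{\left(\frac{27 \sqrt{7}}{49} \right)}.$$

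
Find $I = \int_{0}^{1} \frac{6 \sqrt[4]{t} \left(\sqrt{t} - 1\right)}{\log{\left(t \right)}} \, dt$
$\log{\left(\frac{117649}{15625} \right)}$

Consider the one-parameter family: let $I(a) = \int_{0}^{1} \frac{6 \left(- \sqrt[4]{t} + t^{a}\right)}{\log{\left(t \right)}} \, dt$.

Since $\dfrac{\partial}{\partial a}\,t^{a} = t^{a} \ln t$, the $\ln t$ in the denominator cancels and
$$\frac{dI}{da} = \int_{0}^{1} 6 t^{a} \, dt = 6 \left[\frac{t^{a+1}}{a+1}\right]_0^1 = \frac{6}{a + 1}.$$

Integrating with respect to $a$ gives $I(a) = \log{\left(\frac{4096 \left(a + 1\right)^{6}}{15625} \right)} + C$.

At $a = \frac{1}{4}$ the integrand is identically $0$, so $I(\frac{1}{4}) = 0$. The closed form gives $0$, hence $C = 0$.

Setting $a = \frac{3}{4}$:
$$I = \log{\left(\frac{117649}{15625} \right)}.$$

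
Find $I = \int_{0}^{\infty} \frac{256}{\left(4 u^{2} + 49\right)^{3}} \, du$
$\frac{24 \pi}{16807}$

Recall the elementary integral
$$J(a) = \int_{0}^{\infty} \frac{4}{a^{2} + u^{2}} \, du = \frac{2 \pi}{a}.$$

Differentiating under the integral sign with respect to $a$,
$$\frac{dJ}{da} = \int_{0}^{\infty} - \frac{8 a}{\left(a^{2} + u^{2}\right)^{2}} \, du = - \frac{2 \pi}{a^{2}},$$
so $\int_{0}^{\infty} \frac{4}{\left(a^{2} + u^{2}\right)^{2}} \, du = \frac{\pi}{a^{3}}$.

Repeating — each differentiation of $1/(u^2+a^2)^j$ produces $-2ja/(u^2+a^2)^{j+1}$ — and dividing through by $-2ja$ at each step yields, after $2$ differentiations in total,
$$\int_{0}^{\infty} \frac{4}{\left(a^{2} + u^{2}\right)^{3}} \, du = \frac{3 \pi}{4 a^{5}}.$$

Setting $a = \frac{7}{2}$:
$$I = \frac{24 \pi}{16807}.$$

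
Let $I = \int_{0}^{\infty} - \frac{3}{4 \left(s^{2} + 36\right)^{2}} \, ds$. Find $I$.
$- \frac{\pi}{1152}$

Start from the standard arctangent integral
$$J(a) = \int_{0}^{\infty} - \frac{3}{4 \left(a^{2} + s^{2}\right)} \, ds = - \frac{3 \pi}{8 a}.$$

Differentiating under the integral sign with respect to $a$,
$$\frac{dJ}{da} = \int_{0}^{\infty} \frac{3 a}{2 \left(a^{2} + s^{2}\right)^{2}} \, ds = \frac{3 \pi}{8 a^{2}},$$
so $\int_{0}^{\infty} - \frac{3}{4 \left(a^{2} + s^{2}\right)^{2}} \, ds = - \frac{3 \pi}{16 a^{3}}$.

Setting $a = 6$:
$$I = - \frac{\pi}{1152}.$$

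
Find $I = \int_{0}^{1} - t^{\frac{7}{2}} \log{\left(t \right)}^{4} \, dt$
$- \frac{256}{19683}$

Consider the simpler parametrised integral
$$J(a) = \int_{0}^{1} - t^{a} \, dt = - \frac{1}{a + 1}.$$

Differentiating under the integral sign brings down a factor of $\ln t$:
$$\frac{dJ}{da} = \int_{0}^{1} - t^{a} \log{\left(t \right)} \, dt = \frac{1}{\left(a + 1\right)^{2}}.$$

Repeating $4$ times in total — each differentiation brings down another $\ln t$ — gives
$$\frac{d^{4}J}{da^{4}} = \int_{0}^{1} - t^{a} \log{\left(t \right)}^{4} \, dt = - \frac{24}{\left(a + 1\right)^{5}},$$
and the integrand here is exactly the target integrand, so $I = - \frac{24}{\left(a + 1\right)^{5}}$.

Setting $a = \frac{7}{2}$:
$$I = - \frac{256}{19683}.$$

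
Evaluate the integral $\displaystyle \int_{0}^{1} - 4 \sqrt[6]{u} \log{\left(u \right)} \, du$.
$\frac{144}{49}$

Consider the simpler parametrised integral
$$J(a) = \int_{0}^{1} - 4 u^{a} \, du = - \frac{4}{a + 1}.$$

Differentiating under the integral sign brings down a factor of $\ln u$:
$$\frac{dJ}{da} = \int_{0}^{1} - 4 u^{a} \log{\left(u \right)} \, du = \frac{4}{\left(a + 1\right)^{2}}.$$

The integral on the left is $I$, so $I = \frac{4}{\left(a + 1\right)^{2}}$.

Setting $a = \frac{1}{6}$:
$$I = \frac{144}{49}.$$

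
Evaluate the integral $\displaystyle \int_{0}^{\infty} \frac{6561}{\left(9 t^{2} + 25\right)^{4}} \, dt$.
$\frac{2187 \pi}{500000}$

Begin with the known result
$$J(a) = \int_{0}^{\infty} \frac{1}{a^{2} + t^{2}} \, dt = \frac{\pi}{2 a}.$$

Differentiating under the integral sign with respect to $a$,
$$\frac{dJ}{da} = \int_{0}^{\infty} - \frac{2 a}{\left(a^{2} + t^{2}\right)^{2}} \, dt = - \frac{\pi}{2 a^{2}},$$
so $\int_{0}^{\infty} \frac{1}{\left(a^{2} + t^{2}\right)^{2}} \, dt = \frac{\pi}{4 a^{3}}$.

Repeating — each differentiation of $1/(t^2+a^2)^j$ produces $-2ja/(t^2+a^2)^{j+1}$ — and dividing through by $-2ja$ at each step yields, after $3$ differentiations in total,
$$\int_{0}^{\infty} \frac{1}{\left(a^{2} + t^{2}\right)^{4}} \, dt = \frac{5 \pi}{32 a^{7}}.$$

Setting $a = \frac{5}{3}$:
$$I = \frac{2187 \pi}{500000}.$$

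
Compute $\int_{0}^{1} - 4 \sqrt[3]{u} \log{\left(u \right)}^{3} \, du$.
$\frac{243}{32}$

Start from the elementary integral
$$J(a) = \int_{0}^{1} - 4 u^{a} \, du = - \frac{4}{a + 1}.$$

Differentiating under the integral sign brings down a factor of $\ln u$:
$$\frac{dJ}{da} = \int_{0}^{1} - 4 u^{a} \log{\left(u \right)} \, du = \frac{4}{\left(a + 1\right)^{2}}.$$

Repeating $3$ times in total — each differentiation brings down another $\ln u$ — gives
$$\frac{d^{3}J}{da^{3}} = \int_{0}^{1} - 4 u^{a} \log{\left(u \right)}^{3} \, du = \frac{24}{\left(a + 1\right)^{4}},$$
and the integrand here is exactly the target integrand, so $I = \frac{24}{\left(a + 1\right)^{4}}$.

Setting $a = \frac{1}{3}$:
$$I = \frac{243}{32}.$$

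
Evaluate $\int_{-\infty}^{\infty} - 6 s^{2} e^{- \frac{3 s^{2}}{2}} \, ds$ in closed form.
$- \frac{2 \sqrt{6} \sqrt{\pi}}{3}$

Start from the elementary integral
$$J(a) = \int_{-\infty}^{\infty} - 6 e^{- a s^{2}} \, ds = - \frac{6 \sqrt{\pi}}{\sqrt{a}}.$$

Differentiating under the integral sign brings down a factor of $(-s^2)$:
$$\frac{dJ}{da} = \int_{-\infty}^{\infty} 6 s^{2} e^{- a s^{2}} \, ds = \frac{3 \sqrt{\pi}}{a^{\frac{3}{2}}}.$$

The integral on the left is $-I$, so $I = - \frac{3 \sqrt{\pi}}{a^{\frac{3}{2}}}$.

Setting $a = \frac{3}{2}$:
$$I = - \frac{2 \sqrt{6} \sqrt{\pi}}{3}.$$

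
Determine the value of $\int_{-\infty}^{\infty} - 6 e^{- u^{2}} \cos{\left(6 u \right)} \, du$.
$- \frac{6 \sqrt{\pi}}{e^{9}}$

Let $b$ denote the cosine frequency and define $I(b) = \int_{-\infty}^{\infty} - 6 e^{- u^{2}} \cos{\left(b u \right)} \, du$.

Differentiating under the integral sign,
$$I'(b) = \int_{-\infty}^{\infty} 6 u e^{- u^{2}} \sin{\left(b u \right)} \, du.$$

Integrate $\int_{-\infty}^{\infty} u \sin(b u)\, e^{- u^{2}}\, du$ by parts with $w = \sin(b u)$ and $dv = u\, e^{- u^{2}}\, du$, giving $v = - \frac{e^{- u^{2}}}{2}$. The boundary term vanishes and
$$\int_{-\infty}^{\infty} u \sin(b u)\, e^{- u^{2}}\, du = \frac{b}{2} \int_{-\infty}^{\infty} \cos(b u)\, e^{- u^{2}}\, du,$$
so $I'(b) = - \frac{b}{2}\, I(b)$.

This is a separable first-order ODE; solving with the initial condition $I(0) = \int_{-\infty}^{\infty} - 6 e^{- u^{2}}\,du = - 6 \sqrt{\pi}$ gives
$$I(b) = - 6 \sqrt{\pi} e^{- \frac{b^{2}}{4}}.$$

Setting $b = 6$:
$$I = - \frac{6 \sqrt{\pi}}{e^{9}}.$$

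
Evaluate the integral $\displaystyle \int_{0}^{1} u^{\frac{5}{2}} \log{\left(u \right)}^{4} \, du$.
$\frac{768}{16807}$

Consider the simpler parametrised integral
$$J(a) = \int_{0}^{1} u^{a} \, du = \frac{1}{a + 1}.$$

Differentiating under the integral sign brings down a factor of $\ln u$:
$$\frac{dJ}{da} = \int_{0}^{1} u^{a} \log{\left(u \right)} \, du = - \frac{1}{\left(a + 1\right)^{2}}.$$

Repeating $4$ times in total — each differentiation brings down another $\ln u$ — gives
$$\frac{d^{4}J}{da^{4}} = \int_{0}^{1} u^{a} \log{\left(u \right)}^{4} \, du = \frac{24}{\left(a + 1\right)^{5}},$$
and the integrand here is exactly the target integrand, so $I = \frac{24}{\left(a + 1\right)^{5}}$.

Setting $a = \frac{5}{2}$:
$$I = \frac{768}{16807}.$$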